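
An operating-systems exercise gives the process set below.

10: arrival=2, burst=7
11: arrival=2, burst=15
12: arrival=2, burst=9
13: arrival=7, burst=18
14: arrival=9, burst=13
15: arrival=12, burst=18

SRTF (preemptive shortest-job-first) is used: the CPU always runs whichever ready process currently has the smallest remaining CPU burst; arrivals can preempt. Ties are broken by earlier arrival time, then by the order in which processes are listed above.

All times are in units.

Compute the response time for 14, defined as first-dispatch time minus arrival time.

Gantt: | idle 0-2 | 10 2-9 | 12 9-18 | 14 18-31 | 11 31-46 | 13 46-64 | 15 64-82 |
Completion: 10=9  11=46  12=18  13=64  14=31  15=82
Turnaround (C−A): 10=7  11=44  12=16  13=57  14=22  15=70
Response(14) = first start − arrival = 18 − 9 = 9

9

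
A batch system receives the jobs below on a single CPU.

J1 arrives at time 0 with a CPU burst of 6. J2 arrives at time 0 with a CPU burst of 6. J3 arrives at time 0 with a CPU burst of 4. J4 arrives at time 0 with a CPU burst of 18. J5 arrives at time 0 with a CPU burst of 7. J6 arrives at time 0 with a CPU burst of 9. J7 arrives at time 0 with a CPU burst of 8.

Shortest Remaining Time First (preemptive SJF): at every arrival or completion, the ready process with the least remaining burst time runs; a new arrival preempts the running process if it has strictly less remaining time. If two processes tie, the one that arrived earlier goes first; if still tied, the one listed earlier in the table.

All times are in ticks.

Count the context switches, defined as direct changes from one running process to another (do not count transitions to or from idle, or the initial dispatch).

Timeline: | J3 0-4 | J1 4-10 | J2 10-16 | J5 16-23 | J7 23-31 | J6 31-40 | J4 40-58 |
Completion: J1=10  J2=16  J3=4  J4=58  J5=23  J6=40  J7=31

6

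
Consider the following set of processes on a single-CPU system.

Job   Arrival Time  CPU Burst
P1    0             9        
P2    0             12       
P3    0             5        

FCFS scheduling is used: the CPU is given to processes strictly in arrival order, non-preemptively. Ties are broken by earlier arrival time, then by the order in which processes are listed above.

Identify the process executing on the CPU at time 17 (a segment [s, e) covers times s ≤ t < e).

P2

Gantt: | P1 0-9 | P2 9-21 | P3 21-26 |
Completion: P1=9  P2=21  P3=26
Turnaround (C−A): P1=9  P2=21  P3=26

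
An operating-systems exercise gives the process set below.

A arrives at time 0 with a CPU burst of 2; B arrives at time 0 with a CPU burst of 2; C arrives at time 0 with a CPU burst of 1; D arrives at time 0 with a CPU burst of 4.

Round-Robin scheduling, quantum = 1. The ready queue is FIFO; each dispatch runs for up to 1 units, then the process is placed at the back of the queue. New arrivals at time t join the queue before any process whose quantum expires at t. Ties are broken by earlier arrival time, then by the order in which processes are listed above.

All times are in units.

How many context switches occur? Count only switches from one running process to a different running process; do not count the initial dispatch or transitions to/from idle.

6

Timeline: | A 0-1 | B 1-2 | C 2-3 | D 3-4 | A 4-5 | B 5-6 | D 6-9 |
Completion: A=5  B=6  C=3  D=9
Turnaround (C−A): A=5  B=6  C=3  D=9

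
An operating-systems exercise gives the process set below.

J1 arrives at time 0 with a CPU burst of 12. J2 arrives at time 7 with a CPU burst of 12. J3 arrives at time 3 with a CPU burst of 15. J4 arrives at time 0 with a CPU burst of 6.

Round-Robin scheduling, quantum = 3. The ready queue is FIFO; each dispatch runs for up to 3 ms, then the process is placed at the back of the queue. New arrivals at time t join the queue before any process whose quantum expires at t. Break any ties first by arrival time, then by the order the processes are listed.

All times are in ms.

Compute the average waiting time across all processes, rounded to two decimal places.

20.00

Timeline: | J1 0-3 | J4 3-6 | J3 6-9 | J1 9-12 | J4 12-15 | J2 15-18 | J3 18-21 | J1 21-24 | J2 24-27 | J3 27-30 | J1 30-33 | J2 33-36 | J3 36-39 | J2 39-42 | J3 42-45 |
Completion: J1=33  J2=42  J3=45  J4=15
Turnaround (C−A): J1=33  J2=35  J3=42  J4=15
Waiting times: J1=21, J2=23, J3=27, J4=9
Average waiting = (21+23+27+9) / 4 = 80/4 = 20.00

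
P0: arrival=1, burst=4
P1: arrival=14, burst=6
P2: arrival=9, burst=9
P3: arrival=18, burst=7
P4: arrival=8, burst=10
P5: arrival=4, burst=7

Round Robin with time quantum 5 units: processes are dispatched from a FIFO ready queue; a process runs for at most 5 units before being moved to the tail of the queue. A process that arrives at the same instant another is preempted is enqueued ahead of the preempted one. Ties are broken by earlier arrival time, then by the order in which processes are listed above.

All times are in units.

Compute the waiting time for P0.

0

Gantt: | idle 0-1 | P0 1-5 | P5 5-10 | P4 10-15 | P2 15-20 | P5 20-22 | P1 22-27 | P4 27-32 | P3 32-37 | P2 37-41 | P1 41-42 | P3 42-44 |
Completion: P0=5  P1=42  P2=41  P3=44  P4=32  P5=22
Waiting(P0) = turnaround − burst = 4 − 4 = 0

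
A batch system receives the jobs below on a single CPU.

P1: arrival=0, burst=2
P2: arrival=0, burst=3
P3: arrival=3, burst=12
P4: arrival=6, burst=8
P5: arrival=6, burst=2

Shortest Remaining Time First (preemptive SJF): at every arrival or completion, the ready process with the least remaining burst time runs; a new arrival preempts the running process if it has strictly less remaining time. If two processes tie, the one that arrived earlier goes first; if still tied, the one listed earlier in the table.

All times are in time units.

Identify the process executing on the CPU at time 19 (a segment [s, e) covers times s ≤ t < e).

P3

Schedule: | P1 0-2 | P2 2-5 | P3 5-6 | P5 6-8 | P4 8-16 | P3 16-27 |
Completion: P1=2  P2=5  P3=27  P4=16  P5=8
Turnaround (C−A): P1=2  P2=5  P3=24  P4=10  P5=2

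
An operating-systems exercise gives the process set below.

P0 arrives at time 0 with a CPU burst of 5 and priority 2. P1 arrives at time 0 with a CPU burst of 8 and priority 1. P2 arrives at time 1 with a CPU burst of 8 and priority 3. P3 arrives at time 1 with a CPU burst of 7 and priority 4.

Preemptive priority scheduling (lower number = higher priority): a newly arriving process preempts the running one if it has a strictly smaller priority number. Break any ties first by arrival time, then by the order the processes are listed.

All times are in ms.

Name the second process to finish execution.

Schedule: | P1 0-8 | P0 8-13 | P2 13-21 | P3 21-28 |
Completion: P0=13  P1=8  P2=21  P3=28
Turnaround (C−A): P0=13  P1=8  P2=20  P3=27
Finish order: P1 → P0 → P2 → P3

P0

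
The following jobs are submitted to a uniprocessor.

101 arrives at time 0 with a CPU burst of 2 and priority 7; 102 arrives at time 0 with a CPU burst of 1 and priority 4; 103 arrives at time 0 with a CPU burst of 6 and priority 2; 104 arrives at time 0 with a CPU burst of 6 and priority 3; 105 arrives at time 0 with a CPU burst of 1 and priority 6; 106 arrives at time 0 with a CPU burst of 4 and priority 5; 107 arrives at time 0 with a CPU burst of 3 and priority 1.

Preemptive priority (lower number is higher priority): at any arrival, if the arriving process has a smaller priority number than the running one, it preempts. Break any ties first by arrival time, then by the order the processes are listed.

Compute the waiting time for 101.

21

Schedule: | 107 0-3 | 103 3-9 | 104 9-15 | 102 15-16 | 106 16-20 | 105 20-21 | 101 21-23 |
Completion: 101=23  102=16  103=9  104=15  105=21  106=20  107=3
Waiting(101) = turnaround − burst = 23 − 2 = 21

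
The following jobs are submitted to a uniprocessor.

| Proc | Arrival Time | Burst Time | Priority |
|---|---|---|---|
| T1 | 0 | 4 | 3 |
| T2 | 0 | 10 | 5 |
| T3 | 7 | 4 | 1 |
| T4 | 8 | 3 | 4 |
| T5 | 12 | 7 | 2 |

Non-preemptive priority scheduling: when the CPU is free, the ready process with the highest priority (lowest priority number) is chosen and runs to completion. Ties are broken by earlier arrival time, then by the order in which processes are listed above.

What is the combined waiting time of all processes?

34

Timeline: | T1 0-4 | T2 4-14 | T3 14-18 | T5 18-25 | T4 25-28 |
Completion: T1=4  T2=14  T3=18  T4=28  T5=25
Waiting = turnaround − burst: T1=0, T2=4, T3=7, T4=17, T5=6
Total waiting = 0 + 4 + 7 + 17 + 6 = 34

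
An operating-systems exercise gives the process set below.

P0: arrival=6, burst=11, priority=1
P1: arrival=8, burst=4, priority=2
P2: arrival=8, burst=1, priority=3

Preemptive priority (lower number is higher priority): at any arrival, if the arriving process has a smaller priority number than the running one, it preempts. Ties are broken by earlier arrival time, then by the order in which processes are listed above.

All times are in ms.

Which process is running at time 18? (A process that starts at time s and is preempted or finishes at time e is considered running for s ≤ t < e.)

P1

Gantt: | idle 0-6 | P0 6-17 | P1 17-21 | P2 21-22 |
Completion: P0=17  P1=21  P2=22
Turnaround (C−A): P0=11  P1=13  P2=14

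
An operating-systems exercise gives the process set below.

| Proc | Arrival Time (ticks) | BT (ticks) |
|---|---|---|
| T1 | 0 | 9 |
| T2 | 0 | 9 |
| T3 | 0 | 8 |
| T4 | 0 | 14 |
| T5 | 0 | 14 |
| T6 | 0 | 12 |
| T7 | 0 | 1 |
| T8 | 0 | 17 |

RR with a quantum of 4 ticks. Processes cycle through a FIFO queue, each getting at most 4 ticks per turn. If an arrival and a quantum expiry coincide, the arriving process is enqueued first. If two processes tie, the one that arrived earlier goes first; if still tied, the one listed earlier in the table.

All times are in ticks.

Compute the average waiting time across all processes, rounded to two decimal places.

Gantt: | T1 0-4 | T2 4-8 | T3 8-12 | T4 12-16 | T5 16-20 | T6 20-24 | T7 24-25 | T8 25-29 | T1 29-33 | T2 33-37 | T3 37-41 | T4 41-45 | T5 45-49 | T6 49-53 | T8 53-57 | T1 57-58 | T2 58-59 | T4 59-63 | T5 63-67 | T6 67-71 | T8 71-75 | T4 75-77 | T5 77-79 | T8 79-84 |
Completion: T1=58  T2=59  T3=41  T4=77  T5=79  T6=71  T7=25  T8=84
Waiting times: T1=49, T2=50, T3=33, T4=63, T5=65, T6=59, T7=24, T8=67
Average waiting = (49+50+33+63+65+59+24+67) / 8 = 410/8 = 51.25

51.25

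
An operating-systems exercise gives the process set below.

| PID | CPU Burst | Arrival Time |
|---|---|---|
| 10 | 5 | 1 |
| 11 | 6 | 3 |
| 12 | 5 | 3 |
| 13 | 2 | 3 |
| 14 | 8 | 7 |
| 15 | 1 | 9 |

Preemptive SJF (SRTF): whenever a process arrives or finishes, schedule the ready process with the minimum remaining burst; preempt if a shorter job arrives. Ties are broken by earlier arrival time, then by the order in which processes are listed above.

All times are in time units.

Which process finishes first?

13

Schedule: | idle 0-1 | 10 1-3 | 13 3-5 | 10 5-8 | 12 8-9 | 15 9-10 | 12 10-14 | 11 14-20 | 14 20-28 |
Completion: 10=8  11=20  12=14  13=5  14=28  15=10
Turnaround (C−A): 10=7  11=17  12=11  13=2  14=21  15=1
Finish order: 13 → 10 → 15 → 12 → 11 → 14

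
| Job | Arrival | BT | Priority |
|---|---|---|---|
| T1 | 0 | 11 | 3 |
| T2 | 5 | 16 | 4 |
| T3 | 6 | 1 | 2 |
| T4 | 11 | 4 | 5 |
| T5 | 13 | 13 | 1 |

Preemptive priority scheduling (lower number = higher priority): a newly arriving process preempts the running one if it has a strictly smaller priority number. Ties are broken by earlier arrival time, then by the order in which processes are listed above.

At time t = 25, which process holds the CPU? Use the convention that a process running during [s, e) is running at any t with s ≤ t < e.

T5

Gantt: | T1 0-6 | T3 6-7 | T1 7-12 | T2 12-13 | T5 13-26 | T2 26-41 | T4 41-45 |
Completion: T1=12  T2=41  T3=7  T4=45  T5=26
Turnaround (C−A): T1=12  T2=36  T3=1  T4=34  T5=13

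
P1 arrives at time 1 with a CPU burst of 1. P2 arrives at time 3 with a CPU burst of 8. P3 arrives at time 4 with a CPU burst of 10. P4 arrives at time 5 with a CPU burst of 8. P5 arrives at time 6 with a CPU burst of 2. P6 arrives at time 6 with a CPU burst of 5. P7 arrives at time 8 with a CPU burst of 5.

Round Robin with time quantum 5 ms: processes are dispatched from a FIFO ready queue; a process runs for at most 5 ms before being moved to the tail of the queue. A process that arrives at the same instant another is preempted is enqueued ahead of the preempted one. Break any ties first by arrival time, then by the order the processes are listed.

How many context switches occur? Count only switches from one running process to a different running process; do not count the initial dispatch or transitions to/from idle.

8

Timeline: | idle 0-1 | P1 1-2 | idle 2-3 | P2 3-8 | P3 8-13 | P4 13-18 | P5 18-20 | P6 20-25 | P7 25-30 | P2 30-33 | P3 33-38 | P4 38-41 |
Completion: P1=2  P2=33  P3=38  P4=41  P5=20  P6=25  P7=30
Turnaround (C−A): P1=1  P2=30  P3=34  P4=36  P5=14  P6=19  P7=22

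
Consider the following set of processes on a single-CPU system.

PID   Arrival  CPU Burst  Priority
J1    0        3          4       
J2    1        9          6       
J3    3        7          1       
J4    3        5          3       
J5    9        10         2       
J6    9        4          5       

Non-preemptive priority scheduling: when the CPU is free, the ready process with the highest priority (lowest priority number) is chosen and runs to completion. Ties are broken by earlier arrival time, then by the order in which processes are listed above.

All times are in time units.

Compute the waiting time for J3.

0

Gantt: | J1 0-3 | J3 3-10 | J5 10-20 | J4 20-25 | J6 25-29 | J2 29-38 |
Completion: J1=3  J2=38  J3=10  J4=25  J5=20  J6=29
Turnaround (C−A): J1=3  J2=37  J3=7  J4=22  J5=11  J6=20
Waiting(J3) = turnaround − burst = 7 − 7 = 0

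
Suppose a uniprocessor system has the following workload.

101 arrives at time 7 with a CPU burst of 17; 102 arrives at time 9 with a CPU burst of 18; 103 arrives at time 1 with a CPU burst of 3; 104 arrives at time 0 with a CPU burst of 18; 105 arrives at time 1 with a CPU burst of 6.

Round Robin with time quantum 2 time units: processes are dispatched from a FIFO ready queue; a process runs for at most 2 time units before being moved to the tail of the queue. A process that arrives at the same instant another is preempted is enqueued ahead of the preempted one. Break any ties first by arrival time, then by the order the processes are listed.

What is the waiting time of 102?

Gantt: | 104 0-2 | 103 2-4 | 105 4-6 | 104 6-8 | 103 8-9 | 105 9-11 | 101 11-13 | 104 13-15 | 102 15-17 | 105 17-19 | 101 19-21 | 104 21-23 | 102 23-25 | 101 25-27 | 104 27-29 | 102 29-31 | 101 31-33 | 104 33-35 | 102 35-37 | 101 37-39 | 104 39-41 | 102 41-43 | 101 43-45 | 104 45-47 | 102 47-49 | 101 49-51 | 104 51-53 | 102 53-55 | 101 55-57 | 102 57-59 | 101 59-60 | 102 60-62 |
Completion: 101=60  102=62  103=9  104=53  105=19
Waiting(102) = turnaround − burst = 53 − 18 = 35

35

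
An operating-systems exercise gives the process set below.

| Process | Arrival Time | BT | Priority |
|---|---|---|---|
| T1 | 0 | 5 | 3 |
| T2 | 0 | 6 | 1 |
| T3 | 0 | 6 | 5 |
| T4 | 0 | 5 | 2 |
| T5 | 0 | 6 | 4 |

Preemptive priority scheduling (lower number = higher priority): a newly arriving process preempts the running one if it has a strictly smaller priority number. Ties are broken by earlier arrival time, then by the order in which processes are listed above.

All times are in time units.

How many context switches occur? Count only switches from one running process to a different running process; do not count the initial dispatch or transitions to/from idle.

4

Schedule: | T2 0-6 | T4 6-11 | T1 11-16 | T5 16-22 | T3 22-28 |
Completion: T1=16  T2=6  T3=28  T4=11  T5=22
Turnaround (C−A): T1=16  T2=6  T3=28  T4=11  T5=22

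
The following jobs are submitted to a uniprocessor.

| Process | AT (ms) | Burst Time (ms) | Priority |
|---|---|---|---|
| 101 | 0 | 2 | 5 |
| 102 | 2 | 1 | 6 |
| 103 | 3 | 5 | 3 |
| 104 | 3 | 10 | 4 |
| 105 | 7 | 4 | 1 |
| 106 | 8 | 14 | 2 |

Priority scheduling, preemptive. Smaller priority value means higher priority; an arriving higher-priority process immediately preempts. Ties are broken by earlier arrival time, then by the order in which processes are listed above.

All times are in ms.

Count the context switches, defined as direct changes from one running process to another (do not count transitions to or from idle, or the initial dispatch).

6

Schedule: | 101 0-2 | 102 2-3 | 103 3-7 | 105 7-11 | 106 11-25 | 103 25-26 | 104 26-36 |
Completion: 101=2  102=3  103=26  104=36  105=11  106=25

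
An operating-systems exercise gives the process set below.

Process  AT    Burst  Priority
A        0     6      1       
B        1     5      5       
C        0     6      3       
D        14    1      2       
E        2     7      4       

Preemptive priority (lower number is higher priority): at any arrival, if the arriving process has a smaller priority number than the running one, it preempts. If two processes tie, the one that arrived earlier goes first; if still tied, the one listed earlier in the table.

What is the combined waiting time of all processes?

Gantt: | A 0-6 | C 6-12 | E 12-14 | D 14-15 | E 15-20 | B 20-25 |
Completion: A=6  B=25  C=12  D=15  E=20
Turnaround (C−A): A=6  B=24  C=12  D=1  E=18
Waiting = turnaround − burst: A=0, B=19, C=6, D=0, E=11
Total waiting = 0 + 19 + 6 + 0 + 11 = 36

36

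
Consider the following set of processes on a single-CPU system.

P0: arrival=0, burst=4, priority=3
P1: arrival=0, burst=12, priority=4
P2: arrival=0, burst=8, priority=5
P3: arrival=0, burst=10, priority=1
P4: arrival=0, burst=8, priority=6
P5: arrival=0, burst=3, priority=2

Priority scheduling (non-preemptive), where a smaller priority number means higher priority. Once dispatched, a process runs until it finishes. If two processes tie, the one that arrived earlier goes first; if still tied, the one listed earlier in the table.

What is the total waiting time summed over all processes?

106

Gantt: | P3 0-10 | P5 10-13 | P0 13-17 | P1 17-29 | P2 29-37 | P4 37-45 |
Completion: P0=17  P1=29  P2=37  P3=10  P4=45  P5=13
Waiting = turnaround − burst: P0=13, P1=17, P2=29, P3=0, P4=37, P5=10
Total waiting = 13 + 17 + 29 + 0 + 37 + 10 = 106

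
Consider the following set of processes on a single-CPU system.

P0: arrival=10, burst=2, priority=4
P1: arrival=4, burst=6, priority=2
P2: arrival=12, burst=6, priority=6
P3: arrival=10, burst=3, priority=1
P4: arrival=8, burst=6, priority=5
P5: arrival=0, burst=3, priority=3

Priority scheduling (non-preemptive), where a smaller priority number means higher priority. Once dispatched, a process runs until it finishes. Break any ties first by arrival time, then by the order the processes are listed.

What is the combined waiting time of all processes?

19

Timeline: | P5 0-3 | idle 3-4 | P1 4-10 | P3 10-13 | P0 13-15 | P4 15-21 | P2 21-27 |
Completion: P0=15  P1=10  P2=27  P3=13  P4=21  P5=3
Turnaround (C−A): P0=5  P1=6  P2=15  P3=3  P4=13  P5=3
Waiting = turnaround − burst: P0=3, P1=0, P2=9, P3=0, P4=7, P5=0
Total waiting = 3 + 0 + 9 + 0 + 7 + 0 = 19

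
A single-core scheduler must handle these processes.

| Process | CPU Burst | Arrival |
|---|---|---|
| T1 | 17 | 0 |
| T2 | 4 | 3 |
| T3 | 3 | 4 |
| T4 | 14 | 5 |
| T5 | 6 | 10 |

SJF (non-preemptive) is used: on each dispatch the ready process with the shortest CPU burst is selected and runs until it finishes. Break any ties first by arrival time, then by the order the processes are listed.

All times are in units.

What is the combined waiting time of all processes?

69

Schedule: | T1 0-17 | T3 17-20 | T2 20-24 | T5 24-30 | T4 30-44 |
Completion: T1=17  T2=24  T3=20  T4=44  T5=30
Turnaround (C−A): T1=17  T2=21  T3=16  T4=39  T5=20
Waiting = turnaround − burst: T1=0, T2=17, T3=13, T4=25, T5=14
Total waiting = 0 + 17 + 13 + 25 + 14 = 69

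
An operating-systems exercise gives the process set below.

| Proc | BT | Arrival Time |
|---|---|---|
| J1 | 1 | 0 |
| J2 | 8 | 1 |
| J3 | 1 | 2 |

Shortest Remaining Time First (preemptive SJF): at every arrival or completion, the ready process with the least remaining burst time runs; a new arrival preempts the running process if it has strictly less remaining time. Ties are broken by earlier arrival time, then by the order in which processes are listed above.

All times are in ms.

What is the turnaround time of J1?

Schedule: | J1 0-1 | J2 1-2 | J3 2-3 | J2 3-10 |
Completion: J1=1  J2=10  J3=3
Turnaround(J1) = completion − arrival = 1 − 0 = 1

1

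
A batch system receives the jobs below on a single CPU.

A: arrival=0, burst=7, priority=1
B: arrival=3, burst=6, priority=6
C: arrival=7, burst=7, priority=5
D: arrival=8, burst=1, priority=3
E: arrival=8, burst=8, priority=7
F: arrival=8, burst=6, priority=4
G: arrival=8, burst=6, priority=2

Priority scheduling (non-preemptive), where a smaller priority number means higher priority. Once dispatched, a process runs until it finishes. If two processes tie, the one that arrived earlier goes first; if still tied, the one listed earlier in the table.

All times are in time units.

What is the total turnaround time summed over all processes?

121

Schedule: | A 0-7 | C 7-14 | G 14-20 | D 20-21 | F 21-27 | B 27-33 | E 33-41 |
Completion: A=7  B=33  C=14  D=21  E=41  F=27  G=20
Turnaround = completion − arrival: A=7, B=30, C=7, D=13, E=33, F=19, G=12
Total turnaround = 7 + 30 + 7 + 13 + 33 + 19 + 12 = 121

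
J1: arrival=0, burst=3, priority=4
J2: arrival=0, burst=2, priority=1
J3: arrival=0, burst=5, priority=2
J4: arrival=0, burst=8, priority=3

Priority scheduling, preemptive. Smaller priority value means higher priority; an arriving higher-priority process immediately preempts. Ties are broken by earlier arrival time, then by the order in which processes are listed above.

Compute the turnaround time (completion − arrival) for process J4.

Schedule: | J2 0-2 | J3 2-7 | J4 7-15 | J1 15-18 |
Completion: J1=18  J2=2  J3=7  J4=15
Turnaround(J4) = completion − arrival = 15 − 0 = 15

15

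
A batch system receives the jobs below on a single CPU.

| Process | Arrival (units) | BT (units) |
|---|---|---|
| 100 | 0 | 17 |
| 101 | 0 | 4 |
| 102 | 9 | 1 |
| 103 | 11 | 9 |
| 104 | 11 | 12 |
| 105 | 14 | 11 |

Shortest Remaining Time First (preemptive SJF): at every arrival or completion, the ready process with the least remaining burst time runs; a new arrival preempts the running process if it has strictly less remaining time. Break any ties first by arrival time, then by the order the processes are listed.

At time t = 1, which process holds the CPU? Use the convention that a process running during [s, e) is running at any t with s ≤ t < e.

101

Timeline: | 101 0-4 | 100 4-9 | 102 9-10 | 100 10-11 | 103 11-20 | 100 20-31 | 105 31-42 | 104 42-54 |
Completion: 100=31  101=4  102=10  103=20  104=54  105=42
Turnaround (C−A): 100=31  101=4  102=1  103=9  104=43  105=28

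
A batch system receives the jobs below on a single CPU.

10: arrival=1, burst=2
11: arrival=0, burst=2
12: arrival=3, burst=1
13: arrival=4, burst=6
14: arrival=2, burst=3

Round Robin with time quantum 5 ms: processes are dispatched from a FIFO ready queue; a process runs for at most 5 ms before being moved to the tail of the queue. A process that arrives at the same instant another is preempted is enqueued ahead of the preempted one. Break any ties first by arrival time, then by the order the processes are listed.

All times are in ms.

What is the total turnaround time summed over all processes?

25

Schedule: | 11 0-2 | 10 2-4 | 14 4-7 | 12 7-8 | 13 8-14 |
Completion: 10=4  11=2  12=8  13=14  14=7
Turnaround (C−A): 10=3  11=2  12=5  13=10  14=5
Turnaround = completion − arrival: 10=3, 11=2, 12=5, 13=10, 14=5
Total turnaround = 3 + 2 + 5 + 10 + 5 = 25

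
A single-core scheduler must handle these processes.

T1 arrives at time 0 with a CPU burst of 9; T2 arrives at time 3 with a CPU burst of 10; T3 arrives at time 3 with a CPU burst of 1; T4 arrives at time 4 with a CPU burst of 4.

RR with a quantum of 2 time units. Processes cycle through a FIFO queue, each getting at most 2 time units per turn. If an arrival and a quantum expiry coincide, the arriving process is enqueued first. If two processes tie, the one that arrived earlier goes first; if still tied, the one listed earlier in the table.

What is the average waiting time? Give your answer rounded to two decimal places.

8.00

Gantt: | T1 0-4 | T2 4-6 | T3 6-7 | T4 7-9 | T1 9-11 | T2 11-13 | T4 13-15 | T1 15-17 | T2 17-19 | T1 19-20 | T2 20-24 |
Completion: T1=20  T2=24  T3=7  T4=15
Turnaround (C−A): T1=20  T2=21  T3=4  T4=11
Waiting times: T1=11, T2=11, T3=3, T4=7
Average waiting = (11+11+3+7) / 4 = 32/4 = 8.00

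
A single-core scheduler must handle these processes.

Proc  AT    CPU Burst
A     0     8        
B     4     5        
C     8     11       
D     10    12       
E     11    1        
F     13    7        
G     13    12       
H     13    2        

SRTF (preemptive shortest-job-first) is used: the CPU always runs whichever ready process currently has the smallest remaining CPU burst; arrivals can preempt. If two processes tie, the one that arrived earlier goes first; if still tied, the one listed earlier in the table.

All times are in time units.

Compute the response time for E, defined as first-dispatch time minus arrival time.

0

Timeline: | A 0-8 | B 8-11 | E 11-12 | B 12-14 | H 14-16 | F 16-23 | C 23-34 | D 34-46 | G 46-58 |
Completion: A=8  B=14  C=34  D=46  E=12  F=23  G=58  H=16
Response(E) = first start − arrival = 11 − 11 = 0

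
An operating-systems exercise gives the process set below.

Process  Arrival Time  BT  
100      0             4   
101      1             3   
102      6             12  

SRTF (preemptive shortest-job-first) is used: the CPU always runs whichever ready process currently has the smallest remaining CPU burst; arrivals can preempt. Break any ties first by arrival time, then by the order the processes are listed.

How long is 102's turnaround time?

Timeline: | 100 0-4 | 101 4-7 | 102 7-19 |
Completion: 100=4  101=7  102=19
Turnaround (C−A): 100=4  101=6  102=13
Turnaround(102) = completion − arrival = 19 − 6 = 13

13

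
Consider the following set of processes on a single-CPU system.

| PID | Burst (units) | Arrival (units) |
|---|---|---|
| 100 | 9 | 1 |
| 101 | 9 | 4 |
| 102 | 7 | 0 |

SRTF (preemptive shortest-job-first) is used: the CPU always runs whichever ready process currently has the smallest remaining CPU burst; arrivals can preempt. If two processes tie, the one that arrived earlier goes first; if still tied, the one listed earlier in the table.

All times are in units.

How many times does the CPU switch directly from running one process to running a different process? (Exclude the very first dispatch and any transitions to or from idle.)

Timeline: | 102 0-7 | 100 7-16 | 101 16-25 |
Completion: 100=16  101=25  102=7
Turnaround (C−A): 100=15  101=21  102=7

2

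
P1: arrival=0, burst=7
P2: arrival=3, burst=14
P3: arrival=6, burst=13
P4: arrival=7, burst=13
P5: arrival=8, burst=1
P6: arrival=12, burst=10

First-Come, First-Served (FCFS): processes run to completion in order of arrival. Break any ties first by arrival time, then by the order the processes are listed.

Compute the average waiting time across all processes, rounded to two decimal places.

Gantt: | P1 0-7 | P2 7-21 | P3 21-34 | P4 34-47 | P5 47-48 | P6 48-58 |
Completion: P1=7  P2=21  P3=34  P4=47  P5=48  P6=58
Turnaround (C−A): P1=7  P2=18  P3=28  P4=40  P5=40  P6=46
Waiting times: P1=0, P2=4, P3=15, P4=27, P5=39, P6=36
Average waiting = (0+4+15+27+39+36) / 6 = 121/6 = 20.17

20.17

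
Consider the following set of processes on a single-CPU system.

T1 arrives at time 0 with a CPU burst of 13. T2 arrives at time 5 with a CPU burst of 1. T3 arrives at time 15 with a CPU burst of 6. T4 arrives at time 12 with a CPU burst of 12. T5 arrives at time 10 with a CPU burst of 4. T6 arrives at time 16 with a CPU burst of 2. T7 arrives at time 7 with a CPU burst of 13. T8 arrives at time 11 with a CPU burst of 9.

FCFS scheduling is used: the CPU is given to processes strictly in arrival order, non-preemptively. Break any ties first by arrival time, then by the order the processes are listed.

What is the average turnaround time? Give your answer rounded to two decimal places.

27.38

Schedule: | T1 0-13 | T2 13-14 | T7 14-27 | T5 27-31 | T8 31-40 | T4 40-52 | T3 52-58 | T6 58-60 |
Completion: T1=13  T2=14  T3=58  T4=52  T5=31  T6=60  T7=27  T8=40
Turnaround (C−A): T1=13  T2=9  T3=43  T4=40  T5=21  T6=44  T7=20  T8=29
Turnaround times: T1=13, T2=9, T3=43, T4=40, T5=21, T6=44, T7=20, T8=29
Average turnaround = (13+9+43+40+21+44+20+29) / 8 = 219/8 = 27.38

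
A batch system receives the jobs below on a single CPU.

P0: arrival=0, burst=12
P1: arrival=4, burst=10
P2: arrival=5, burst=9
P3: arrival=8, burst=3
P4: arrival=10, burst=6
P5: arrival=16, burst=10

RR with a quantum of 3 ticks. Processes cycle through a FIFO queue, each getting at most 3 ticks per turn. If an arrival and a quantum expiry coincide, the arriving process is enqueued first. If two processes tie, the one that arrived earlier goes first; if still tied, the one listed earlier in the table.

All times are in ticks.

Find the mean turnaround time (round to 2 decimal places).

30.33

Timeline: | P0 0-6 | P1 6-9 | P2 9-12 | P0 12-15 | P3 15-18 | P1 18-21 | P4 21-24 | P2 24-27 | P0 27-30 | P5 30-33 | P1 33-36 | P4 36-39 | P2 39-42 | P5 42-45 | P1 45-46 | P5 46-50 |
Completion: P0=30  P1=46  P2=42  P3=18  P4=39  P5=50
Turnaround times: P0=30, P1=42, P2=37, P3=10, P4=29, P5=34
Average turnaround = (30+42+37+10+29+34) / 6 = 182/6 = 30.33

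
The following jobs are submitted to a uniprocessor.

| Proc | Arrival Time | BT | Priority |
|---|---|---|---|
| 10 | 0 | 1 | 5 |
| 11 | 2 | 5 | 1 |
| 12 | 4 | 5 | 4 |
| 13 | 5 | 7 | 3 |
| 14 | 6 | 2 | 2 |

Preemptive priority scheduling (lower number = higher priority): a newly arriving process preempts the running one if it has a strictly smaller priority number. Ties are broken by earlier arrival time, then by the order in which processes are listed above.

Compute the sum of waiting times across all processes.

17

Timeline: | 10 0-1 | idle 1-2 | 11 2-7 | 14 7-9 | 13 9-16 | 12 16-21 |
Completion: 10=1  11=7  12=21  13=16  14=9
Turnaround (C−A): 10=1  11=5  12=17  13=11  14=3
Waiting = turnaround − burst: 10=0, 11=0, 12=12, 13=4, 14=1
Total waiting = 0 + 0 + 12 + 4 + 1 = 17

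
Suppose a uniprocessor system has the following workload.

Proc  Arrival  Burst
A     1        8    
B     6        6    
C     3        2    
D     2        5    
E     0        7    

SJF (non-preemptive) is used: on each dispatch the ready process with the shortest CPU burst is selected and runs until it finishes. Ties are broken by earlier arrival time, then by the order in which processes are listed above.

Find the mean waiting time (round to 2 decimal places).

7.60

Gantt: | E 0-7 | C 7-9 | D 9-14 | B 14-20 | A 20-28 |
Completion: A=28  B=20  C=9  D=14  E=7
Waiting times: A=19, B=8, C=4, D=7, E=0
Average waiting = (19+8+4+7+0) / 5 = 38/5 = 7.60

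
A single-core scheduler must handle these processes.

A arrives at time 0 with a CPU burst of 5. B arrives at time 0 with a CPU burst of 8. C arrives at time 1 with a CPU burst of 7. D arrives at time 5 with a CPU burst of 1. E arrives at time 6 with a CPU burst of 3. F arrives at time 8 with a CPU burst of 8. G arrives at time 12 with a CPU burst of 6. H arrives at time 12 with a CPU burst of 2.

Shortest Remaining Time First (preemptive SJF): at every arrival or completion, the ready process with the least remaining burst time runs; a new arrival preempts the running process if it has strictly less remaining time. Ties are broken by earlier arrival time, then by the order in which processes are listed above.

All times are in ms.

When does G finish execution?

24

Timeline: | A 0-5 | D 5-6 | E 6-9 | C 9-12 | H 12-14 | C 14-18 | G 18-24 | B 24-32 | F 32-40 |
Completion: A=5  B=32  C=18  D=6  E=9  F=40  G=24  H=14
Turnaround (C−A): A=5  B=32  C=17  D=1  E=3  F=32  G=12  H=2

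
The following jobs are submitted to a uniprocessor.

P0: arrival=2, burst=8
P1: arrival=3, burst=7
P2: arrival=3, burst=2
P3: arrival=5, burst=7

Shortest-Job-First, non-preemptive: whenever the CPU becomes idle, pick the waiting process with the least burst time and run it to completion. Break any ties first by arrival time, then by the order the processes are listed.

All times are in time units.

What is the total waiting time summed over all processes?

Schedule: | idle 0-2 | P0 2-10 | P2 10-12 | P1 12-19 | P3 19-26 |
Completion: P0=10  P1=19  P2=12  P3=26
Turnaround (C−A): P0=8  P1=16  P2=9  P3=21
Waiting = turnaround − burst: P0=0, P1=9, P2=7, P3=14
Total waiting = 0 + 9 + 7 + 14 = 30

30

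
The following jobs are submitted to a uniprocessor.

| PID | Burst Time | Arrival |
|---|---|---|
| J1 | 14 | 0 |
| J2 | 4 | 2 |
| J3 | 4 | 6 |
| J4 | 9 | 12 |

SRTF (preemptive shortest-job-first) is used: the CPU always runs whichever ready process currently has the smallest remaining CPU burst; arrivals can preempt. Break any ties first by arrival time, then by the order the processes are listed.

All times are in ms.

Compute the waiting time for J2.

Timeline: | J1 0-2 | J2 2-6 | J3 6-10 | J1 10-12 | J4 12-21 | J1 21-31 |
Completion: J1=31  J2=6  J3=10  J4=21
Waiting(J2) = turnaround − burst = 4 − 4 = 0

0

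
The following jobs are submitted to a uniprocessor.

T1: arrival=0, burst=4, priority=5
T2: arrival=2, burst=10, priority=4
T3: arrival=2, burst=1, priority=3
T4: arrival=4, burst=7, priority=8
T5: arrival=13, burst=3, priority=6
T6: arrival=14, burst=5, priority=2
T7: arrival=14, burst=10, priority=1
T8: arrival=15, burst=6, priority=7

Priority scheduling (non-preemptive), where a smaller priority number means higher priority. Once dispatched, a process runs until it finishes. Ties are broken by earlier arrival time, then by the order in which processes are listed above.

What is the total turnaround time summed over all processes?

133

Timeline: | T1 0-4 | T3 4-5 | T2 5-15 | T7 15-25 | T6 25-30 | T5 30-33 | T8 33-39 | T4 39-46 |
Completion: T1=4  T2=15  T3=5  T4=46  T5=33  T6=30  T7=25  T8=39
Turnaround (C−A): T1=4  T2=13  T3=3  T4=42  T5=20  T6=16  T7=11  T8=24
Turnaround = completion − arrival: T1=4, T2=13, T3=3, T4=42, T5=20, T6=16, T7=11, T8=24
Total turnaround = 4 + 13 + 3 + 42 + 20 + 16 + 11 + 24 = 133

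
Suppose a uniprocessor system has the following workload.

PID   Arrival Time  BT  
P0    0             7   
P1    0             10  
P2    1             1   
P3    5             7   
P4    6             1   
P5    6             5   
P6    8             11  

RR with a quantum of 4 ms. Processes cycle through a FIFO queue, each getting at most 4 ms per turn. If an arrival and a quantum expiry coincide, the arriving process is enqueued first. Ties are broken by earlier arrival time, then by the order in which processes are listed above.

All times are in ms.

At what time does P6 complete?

Gantt: | P0 0-4 | P1 4-8 | P2 8-9 | P0 9-12 | P3 12-16 | P4 16-17 | P5 17-21 | P6 21-25 | P1 25-29 | P3 29-32 | P5 32-33 | P6 33-37 | P1 37-39 | P6 39-42 |
Completion: P0=12  P1=39  P2=9  P3=32  P4=17  P5=33  P6=42

42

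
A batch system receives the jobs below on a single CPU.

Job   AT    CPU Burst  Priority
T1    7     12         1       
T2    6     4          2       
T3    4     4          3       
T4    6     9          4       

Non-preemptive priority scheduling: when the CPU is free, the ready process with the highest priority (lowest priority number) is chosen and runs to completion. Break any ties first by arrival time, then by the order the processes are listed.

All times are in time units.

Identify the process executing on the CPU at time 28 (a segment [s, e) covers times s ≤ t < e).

Timeline: | idle 0-4 | T3 4-8 | T1 8-20 | T2 20-24 | T4 24-33 |
Completion: T1=20  T2=24  T3=8  T4=33
Turnaround (C−A): T1=13  T2=18  T3=4  T4=27

T4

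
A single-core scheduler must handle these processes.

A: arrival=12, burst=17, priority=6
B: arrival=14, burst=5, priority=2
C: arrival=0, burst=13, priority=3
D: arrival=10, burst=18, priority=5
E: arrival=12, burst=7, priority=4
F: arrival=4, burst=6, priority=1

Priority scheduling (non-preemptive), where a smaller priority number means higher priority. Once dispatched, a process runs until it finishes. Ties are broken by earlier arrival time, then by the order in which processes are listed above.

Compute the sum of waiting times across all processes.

Timeline: | C 0-13 | F 13-19 | B 19-24 | E 24-31 | D 31-49 | A 49-66 |
Completion: A=66  B=24  C=13  D=49  E=31  F=19
Waiting = turnaround − burst: A=37, B=5, C=0, D=21, E=12, F=9
Total waiting = 37 + 5 + 0 + 21 + 12 + 9 = 84

84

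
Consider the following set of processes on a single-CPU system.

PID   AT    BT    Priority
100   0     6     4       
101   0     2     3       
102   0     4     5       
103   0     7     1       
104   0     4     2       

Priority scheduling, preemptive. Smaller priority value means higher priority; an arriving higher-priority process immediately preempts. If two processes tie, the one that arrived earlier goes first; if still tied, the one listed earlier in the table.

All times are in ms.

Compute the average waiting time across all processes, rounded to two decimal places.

10.00

Gantt: | 103 0-7 | 104 7-11 | 101 11-13 | 100 13-19 | 102 19-23 |
Completion: 100=19  101=13  102=23  103=7  104=11
Turnaround (C−A): 100=19  101=13  102=23  103=7  104=11
Waiting times: 100=13, 101=11, 102=19, 103=0, 104=7
Average waiting = (13+11+19+0+7) / 5 = 50/5 = 10.00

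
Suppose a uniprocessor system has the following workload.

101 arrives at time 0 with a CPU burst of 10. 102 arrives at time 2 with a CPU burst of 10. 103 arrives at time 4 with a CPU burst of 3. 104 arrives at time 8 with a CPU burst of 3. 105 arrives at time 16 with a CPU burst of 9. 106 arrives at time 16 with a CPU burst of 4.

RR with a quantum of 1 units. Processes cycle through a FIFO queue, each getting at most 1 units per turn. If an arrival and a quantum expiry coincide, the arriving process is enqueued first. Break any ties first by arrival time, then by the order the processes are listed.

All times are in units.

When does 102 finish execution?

35

Schedule: | 101 0-2 | 102 2-3 | 101 3-4 | 102 4-5 | 103 5-6 | 101 6-7 | 102 7-8 | 103 8-9 | 101 9-10 | 104 10-11 | 102 11-12 | 103 12-13 | 101 13-14 | 104 14-15 | 102 15-16 | 101 16-17 | 104 17-18 | 105 18-19 | 106 19-20 | 102 20-21 | 101 21-22 | 105 22-23 | 106 23-24 | 102 24-25 | 101 25-26 | 105 26-27 | 106 27-28 | 102 28-29 | 101 29-30 | 105 30-31 | 106 31-32 | 102 32-33 | 105 33-34 | 102 34-35 | 105 35-39 |
Completion: 101=30  102=35  103=13  104=18  105=39  106=32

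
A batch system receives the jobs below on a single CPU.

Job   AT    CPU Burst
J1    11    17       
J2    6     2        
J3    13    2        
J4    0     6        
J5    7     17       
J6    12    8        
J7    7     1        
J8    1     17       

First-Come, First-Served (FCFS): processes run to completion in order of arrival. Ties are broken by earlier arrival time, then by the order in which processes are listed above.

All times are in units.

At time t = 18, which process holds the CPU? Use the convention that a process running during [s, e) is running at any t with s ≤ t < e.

J8

Timeline: | J4 0-6 | J8 6-23 | J2 23-25 | J5 25-42 | J7 42-43 | J1 43-60 | J6 60-68 | J3 68-70 |
Completion: J1=60  J2=25  J3=70  J4=6  J5=42  J6=68  J7=43  J8=23
Turnaround (C−A): J1=49  J2=19  J3=57  J4=6  J5=35  J6=56  J7=36  J8=22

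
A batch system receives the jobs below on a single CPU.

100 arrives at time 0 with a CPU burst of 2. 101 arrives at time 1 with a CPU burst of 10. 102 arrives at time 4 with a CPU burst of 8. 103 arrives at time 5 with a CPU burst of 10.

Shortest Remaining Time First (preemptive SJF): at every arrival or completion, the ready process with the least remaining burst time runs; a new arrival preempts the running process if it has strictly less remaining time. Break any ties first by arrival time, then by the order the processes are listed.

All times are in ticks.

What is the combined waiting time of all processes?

24

Gantt: | 100 0-2 | 101 2-12 | 102 12-20 | 103 20-30 |
Completion: 100=2  101=12  102=20  103=30
Waiting = turnaround − burst: 100=0, 101=1, 102=8, 103=15
Total waiting = 0 + 1 + 8 + 15 = 24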